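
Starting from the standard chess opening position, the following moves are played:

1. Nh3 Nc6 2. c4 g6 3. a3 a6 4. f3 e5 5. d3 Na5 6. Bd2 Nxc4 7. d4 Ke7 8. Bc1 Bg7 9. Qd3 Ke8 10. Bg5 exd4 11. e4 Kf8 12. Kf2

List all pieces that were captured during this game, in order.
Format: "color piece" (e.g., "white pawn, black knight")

Tracking captures:
  Nxc4: captured white pawn
  exd4: captured white pawn

white pawn, white pawn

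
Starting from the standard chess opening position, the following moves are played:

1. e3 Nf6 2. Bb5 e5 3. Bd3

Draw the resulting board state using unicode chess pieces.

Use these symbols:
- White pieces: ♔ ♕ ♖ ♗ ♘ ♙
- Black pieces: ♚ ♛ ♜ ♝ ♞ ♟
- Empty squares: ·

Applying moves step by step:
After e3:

♜ ♞ ♝ ♛ ♚ ♝ ♞ ♜
♟ ♟ ♟ ♟ ♟ ♟ ♟ ♟
· · · · · · · ·
· · · · · · · ·
· · · · · · · ·
· · · · ♙ · · ·
♙ ♙ ♙ ♙ · ♙ ♙ ♙
♖ ♘ ♗ ♕ ♔ ♗ ♘ ♖


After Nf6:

♜ ♞ ♝ ♛ ♚ ♝ · ♜
♟ ♟ ♟ ♟ ♟ ♟ ♟ ♟
· · · · · ♞ · ·
· · · · · · · ·
· · · · · · · ·
· · · · ♙ · · ·
♙ ♙ ♙ ♙ · ♙ ♙ ♙
♖ ♘ ♗ ♕ ♔ ♗ ♘ ♖


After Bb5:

♜ ♞ ♝ ♛ ♚ ♝ · ♜
♟ ♟ ♟ ♟ ♟ ♟ ♟ ♟
· · · · · ♞ · ·
· ♗ · · · · · ·
· · · · · · · ·
· · · · ♙ · · ·
♙ ♙ ♙ ♙ · ♙ ♙ ♙
♖ ♘ ♗ ♕ ♔ · ♘ ♖


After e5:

♜ ♞ ♝ ♛ ♚ ♝ · ♜
♟ ♟ ♟ ♟ · ♟ ♟ ♟
· · · · · ♞ · ·
· ♗ · · ♟ · · ·
· · · · · · · ·
· · · · ♙ · · ·
♙ ♙ ♙ ♙ · ♙ ♙ ♙
♖ ♘ ♗ ♕ ♔ · ♘ ♖


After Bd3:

♜ ♞ ♝ ♛ ♚ ♝ · ♜
♟ ♟ ♟ ♟ · ♟ ♟ ♟
· · · · · ♞ · ·
· · · · ♟ · · ·
· · · · · · · ·
· · · ♗ ♙ · · ·
♙ ♙ ♙ ♙ · ♙ ♙ ♙
♖ ♘ ♗ ♕ ♔ · ♘ ♖



  a b c d e f g h
  ─────────────────
8│♜ ♞ ♝ ♛ ♚ ♝ · ♜│8
7│♟ ♟ ♟ ♟ · ♟ ♟ ♟│7
6│· · · · · ♞ · ·│6
5│· · · · ♟ · · ·│5
4│· · · · · · · ·│4
3│· · · ♗ ♙ · · ·│3
2│♙ ♙ ♙ ♙ · ♙ ♙ ♙│2
1│♖ ♘ ♗ ♕ ♔ · ♘ ♖│1
  ─────────────────
  a b c d e f g h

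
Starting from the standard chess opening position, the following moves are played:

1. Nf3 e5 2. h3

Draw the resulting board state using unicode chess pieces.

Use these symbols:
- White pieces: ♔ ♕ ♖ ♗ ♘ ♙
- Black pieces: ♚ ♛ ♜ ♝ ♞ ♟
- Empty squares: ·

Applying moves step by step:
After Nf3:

♜ ♞ ♝ ♛ ♚ ♝ ♞ ♜
♟ ♟ ♟ ♟ ♟ ♟ ♟ ♟
· · · · · · · ·
· · · · · · · ·
· · · · · · · ·
· · · · · ♘ · ·
♙ ♙ ♙ ♙ ♙ ♙ ♙ ♙
♖ ♘ ♗ ♕ ♔ ♗ · ♖


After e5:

♜ ♞ ♝ ♛ ♚ ♝ ♞ ♜
♟ ♟ ♟ ♟ · ♟ ♟ ♟
· · · · · · · ·
· · · · ♟ · · ·
· · · · · · · ·
· · · · · ♘ · ·
♙ ♙ ♙ ♙ ♙ ♙ ♙ ♙
♖ ♘ ♗ ♕ ♔ ♗ · ♖


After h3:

♜ ♞ ♝ ♛ ♚ ♝ ♞ ♜
♟ ♟ ♟ ♟ · ♟ ♟ ♟
· · · · · · · ·
· · · · ♟ · · ·
· · · · · · · ·
· · · · · ♘ · ♙
♙ ♙ ♙ ♙ ♙ ♙ ♙ ·
♖ ♘ ♗ ♕ ♔ ♗ · ♖



  a b c d e f g h
  ─────────────────
8│♜ ♞ ♝ ♛ ♚ ♝ ♞ ♜│8
7│♟ ♟ ♟ ♟ · ♟ ♟ ♟│7
6│· · · · · · · ·│6
5│· · · · ♟ · · ·│5
4│· · · · · · · ·│4
3│· · · · · ♘ · ♙│3
2│♙ ♙ ♙ ♙ ♙ ♙ ♙ ·│2
1│♖ ♘ ♗ ♕ ♔ ♗ · ♖│1
  ─────────────────
  a b c d e f g h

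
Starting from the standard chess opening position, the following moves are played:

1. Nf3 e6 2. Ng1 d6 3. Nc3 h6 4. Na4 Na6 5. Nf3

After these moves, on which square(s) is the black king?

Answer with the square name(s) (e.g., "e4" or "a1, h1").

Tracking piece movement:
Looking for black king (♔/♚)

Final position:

  a b c d e f g h
  ─────────────────
8│♜ · ♝ ♛ ♚ ♝ ♞ ♜│8
7│♟ ♟ ♟ · · ♟ ♟ ·│7
6│♞ · · ♟ ♟ · · ♟│6
5│· · · · · · · ·│5
4│♘ · · · · · · ·│4
3│· · · · · ♘ · ·│3
2│♙ ♙ ♙ ♙ ♙ ♙ ♙ ♙│2
1│♖ · ♗ ♕ ♔ ♗ · ♖│1
  ─────────────────
  a b c d e f g h


e8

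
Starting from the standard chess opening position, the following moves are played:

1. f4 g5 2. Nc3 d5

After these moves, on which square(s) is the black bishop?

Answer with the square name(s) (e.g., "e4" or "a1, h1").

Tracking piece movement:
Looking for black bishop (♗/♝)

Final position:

  a b c d e f g h
  ─────────────────
8│♜ ♞ ♝ ♛ ♚ ♝ ♞ ♜│8
7│♟ ♟ ♟ · ♟ ♟ · ♟│7
6│· · · · · · · ·│6
5│· · · ♟ · · ♟ ·│5
4│· · · · · ♙ · ·│4
3│· · ♘ · · · · ·│3
2│♙ ♙ ♙ ♙ ♙ · ♙ ♙│2
1│♖ · ♗ ♕ ♔ ♗ ♘ ♖│1
  ─────────────────
  a b c d e f g h


c8, f8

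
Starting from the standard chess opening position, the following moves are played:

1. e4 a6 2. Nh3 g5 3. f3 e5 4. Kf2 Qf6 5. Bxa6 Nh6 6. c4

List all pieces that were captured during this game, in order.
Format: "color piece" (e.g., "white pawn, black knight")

Tracking captures:
  Bxa6: captured black pawn

black pawn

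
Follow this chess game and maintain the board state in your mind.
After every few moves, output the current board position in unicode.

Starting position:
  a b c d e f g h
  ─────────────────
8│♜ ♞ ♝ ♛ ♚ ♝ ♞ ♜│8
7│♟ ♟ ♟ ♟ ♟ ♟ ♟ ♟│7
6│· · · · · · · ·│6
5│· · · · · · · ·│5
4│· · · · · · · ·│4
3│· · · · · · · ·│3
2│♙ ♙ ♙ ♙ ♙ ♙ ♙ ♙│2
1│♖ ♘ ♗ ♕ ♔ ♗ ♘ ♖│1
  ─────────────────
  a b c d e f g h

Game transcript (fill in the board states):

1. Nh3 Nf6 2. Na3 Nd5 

  a b c d e f g h
  ─────────────────
8│♜ ♞ ♝ ♛ ♚ ♝ · ♜│8
7│♟ ♟ ♟ ♟ ♟ ♟ ♟ ♟│7
6│· · · · · · · ·│6
5│· · · ♞ · · · ·│5
4│· · · · · · · ·│4
3│♘ · · · · · · ♘│3
2│♙ ♙ ♙ ♙ ♙ ♙ ♙ ♙│2
1│♖ · ♗ ♕ ♔ ♗ · ♖│1
  ─────────────────
  a b c d e f g h

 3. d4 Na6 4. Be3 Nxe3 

  a b c d e f g h
  ─────────────────
8│♜ · ♝ ♛ ♚ ♝ · ♜│8
7│♟ ♟ ♟ ♟ ♟ ♟ ♟ ♟│7
6│♞ · · · · · · ·│6
5│· · · · · · · ·│5
4│· · · ♙ · · · ·│4
3│♘ · · · ♞ · · ♘│3
2│♙ ♙ ♙ · ♙ ♙ ♙ ♙│2
1│♖ · · ♕ ♔ ♗ · ♖│1
  ─────────────────
  a b c d e f g h

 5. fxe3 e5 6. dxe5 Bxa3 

  a b c d e f g h
  ─────────────────
8│♜ · ♝ ♛ ♚ · · ♜│8
7│♟ ♟ ♟ ♟ · ♟ ♟ ♟│7
6│♞ · · · · · · ·│6
5│· · · · ♙ · · ·│5
4│· · · · · · · ·│4
3│♝ · · · ♙ · · ♘│3
2│♙ ♙ ♙ · ♙ · ♙ ♙│2
1│♖ · · ♕ ♔ ♗ · ♖│1
  ─────────────────
  a b c d e f g h

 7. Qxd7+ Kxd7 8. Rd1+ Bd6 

  a b c d e f g h
  ─────────────────
8│♜ · ♝ ♛ · · · ♜│8
7│♟ ♟ ♟ ♚ · ♟ ♟ ♟│7
6│♞ · · ♝ · · · ·│6
5│· · · · ♙ · · ·│5
4│· · · · · · · ·│4
3│· · · · ♙ · · ♘│3
2│♙ ♙ ♙ · ♙ · ♙ ♙│2
1│· · · ♖ ♔ ♗ · ♖│1
  ─────────────────
  a b c d e f g h

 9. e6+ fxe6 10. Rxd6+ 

  a b c d e f g h
  ─────────────────
8│♜ · ♝ ♛ · · · ♜│8
7│♟ ♟ ♟ ♚ · · ♟ ♟│7
6│♞ · · ♖ ♟ · · ·│6
5│· · · · · · · ·│5
4│· · · · · · · ·│4
3│· · · · ♙ · · ♘│3
2│♙ ♙ ♙ · ♙ · ♙ ♙│2
1│· · · · ♔ ♗ · ♖│1
  ─────────────────
  a b c d e f g h


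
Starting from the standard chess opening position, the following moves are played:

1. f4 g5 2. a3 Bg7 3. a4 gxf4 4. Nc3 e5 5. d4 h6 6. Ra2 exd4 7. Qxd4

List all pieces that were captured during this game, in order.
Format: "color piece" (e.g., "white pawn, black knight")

Tracking captures:
  gxf4: captured white pawn
  exd4: captured white pawn
  Qxd4: captured black pawn

white pawn, white pawn, black pawn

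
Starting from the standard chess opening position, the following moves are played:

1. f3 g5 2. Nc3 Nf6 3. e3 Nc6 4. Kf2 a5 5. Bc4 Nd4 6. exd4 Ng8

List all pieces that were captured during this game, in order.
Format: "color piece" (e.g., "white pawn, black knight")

Tracking captures:
  exd4: captured black knight

black knight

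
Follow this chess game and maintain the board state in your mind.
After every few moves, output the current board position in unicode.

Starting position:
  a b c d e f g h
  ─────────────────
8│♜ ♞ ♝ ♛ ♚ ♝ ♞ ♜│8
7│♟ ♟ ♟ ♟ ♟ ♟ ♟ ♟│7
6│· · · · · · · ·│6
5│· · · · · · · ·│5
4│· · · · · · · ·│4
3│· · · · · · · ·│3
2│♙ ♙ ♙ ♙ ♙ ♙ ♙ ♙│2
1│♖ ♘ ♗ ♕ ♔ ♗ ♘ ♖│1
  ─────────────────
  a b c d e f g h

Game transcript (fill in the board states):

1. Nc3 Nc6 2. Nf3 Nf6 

  a b c d e f g h
  ─────────────────
8│♜ · ♝ ♛ ♚ ♝ · ♜│8
7│♟ ♟ ♟ ♟ ♟ ♟ ♟ ♟│7
6│· · ♞ · · ♞ · ·│6
5│· · · · · · · ·│5
4│· · · · · · · ·│4
3│· · ♘ · · ♘ · ·│3
2│♙ ♙ ♙ ♙ ♙ ♙ ♙ ♙│2
1│♖ · ♗ ♕ ♔ ♗ · ♖│1
  ─────────────────
  a b c d e f g h

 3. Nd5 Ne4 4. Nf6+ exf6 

  a b c d e f g h
  ─────────────────
8│♜ · ♝ ♛ ♚ ♝ · ♜│8
7│♟ ♟ ♟ ♟ · ♟ ♟ ♟│7
6│· · ♞ · · ♟ · ·│6
5│· · · · · · · ·│5
4│· · · · ♞ · · ·│4
3│· · · · · ♘ · ·│3
2│♙ ♙ ♙ ♙ ♙ ♙ ♙ ♙│2
1│♖ · ♗ ♕ ♔ ♗ · ♖│1
  ─────────────────
  a b c d e f g h

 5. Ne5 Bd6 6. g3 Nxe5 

  a b c d e f g h
  ─────────────────
8│♜ · ♝ ♛ ♚ · · ♜│8
7│♟ ♟ ♟ ♟ · ♟ ♟ ♟│7
6│· · · ♝ · ♟ · ·│6
5│· · · · ♞ · · ·│5
4│· · · · ♞ · · ·│4
3│· · · · · · ♙ ·│3
2│♙ ♙ ♙ ♙ ♙ ♙ · ♙│2
1│♖ · ♗ ♕ ♔ ♗ · ♖│1
  ─────────────────
  a b c d e f g h

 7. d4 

  a b c d e f g h
  ─────────────────
8│♜ · ♝ ♛ ♚ · · ♜│8
7│♟ ♟ ♟ ♟ · ♟ ♟ ♟│7
6│· · · ♝ · ♟ · ·│6
5│· · · · ♞ · · ·│5
4│· · · ♙ ♞ · · ·│4
3│· · · · · · ♙ ·│3
2│♙ ♙ ♙ · ♙ ♙ · ♙│2
1│♖ · ♗ ♕ ♔ ♗ · ♖│1
  ─────────────────
  a b c d e f g h


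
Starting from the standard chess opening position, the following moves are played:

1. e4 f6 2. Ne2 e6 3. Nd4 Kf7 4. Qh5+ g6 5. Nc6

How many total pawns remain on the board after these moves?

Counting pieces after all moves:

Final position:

  a b c d e f g h
  ─────────────────
8│♜ ♞ ♝ ♛ · ♝ ♞ ♜│8
7│♟ ♟ ♟ ♟ · ♚ · ♟│7
6│· · ♘ · ♟ ♟ ♟ ·│6
5│· · · · · · · ♕│5
4│· · · · ♙ · · ·│4
3│· · · · · · · ·│3
2│♙ ♙ ♙ ♙ · ♙ ♙ ♙│2
1│♖ ♘ ♗ · ♔ ♗ · ♖│1
  ─────────────────
  a b c d e f g h


16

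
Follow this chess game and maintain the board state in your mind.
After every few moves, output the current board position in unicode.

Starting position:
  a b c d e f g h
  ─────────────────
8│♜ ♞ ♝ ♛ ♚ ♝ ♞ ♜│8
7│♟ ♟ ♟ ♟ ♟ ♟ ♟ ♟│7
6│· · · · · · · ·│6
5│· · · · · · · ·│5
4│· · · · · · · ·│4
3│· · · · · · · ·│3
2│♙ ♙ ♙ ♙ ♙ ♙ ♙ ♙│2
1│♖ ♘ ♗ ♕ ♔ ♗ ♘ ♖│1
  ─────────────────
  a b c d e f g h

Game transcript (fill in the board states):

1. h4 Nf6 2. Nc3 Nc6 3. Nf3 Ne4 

  a b c d e f g h
  ─────────────────
8│♜ · ♝ ♛ ♚ ♝ · ♜│8
7│♟ ♟ ♟ ♟ ♟ ♟ ♟ ♟│7
6│· · ♞ · · · · ·│6
5│· · · · · · · ·│5
4│· · · · ♞ · · ♙│4
3│· · ♘ · · ♘ · ·│3
2│♙ ♙ ♙ ♙ ♙ ♙ ♙ ·│2
1│♖ · ♗ ♕ ♔ ♗ · ♖│1
  ─────────────────
  a b c d e f g h

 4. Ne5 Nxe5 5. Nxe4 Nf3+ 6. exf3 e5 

  a b c d e f g h
  ─────────────────
8│♜ · ♝ ♛ ♚ ♝ · ♜│8
7│♟ ♟ ♟ ♟ · ♟ ♟ ♟│7
6│· · · · · · · ·│6
5│· · · · ♟ · · ·│5
4│· · · · ♘ · · ♙│4
3│· · · · · ♙ · ·│3
2│♙ ♙ ♙ ♙ · ♙ ♙ ·│2
1│♖ · ♗ ♕ ♔ ♗ · ♖│1
  ─────────────────
  a b c d e f g h

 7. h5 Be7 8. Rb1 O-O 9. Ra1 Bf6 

  a b c d e f g h
  ─────────────────
8│♜ · ♝ ♛ · ♜ ♚ ·│8
7│♟ ♟ ♟ ♟ · ♟ ♟ ♟│7
6│· · · · · ♝ · ·│6
5│· · · · ♟ · · ♙│5
4│· · · · ♘ · · ·│4
3│· · · · · ♙ · ·│3
2│♙ ♙ ♙ ♙ · ♙ ♙ ·│2
1│♖ · ♗ ♕ ♔ ♗ · ♖│1
  ─────────────────
  a b c d e f g h

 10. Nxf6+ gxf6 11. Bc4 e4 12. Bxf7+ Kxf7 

  a b c d e f g h
  ─────────────────
8│♜ · ♝ ♛ · ♜ · ·│8
7│♟ ♟ ♟ ♟ · ♚ · ♟│7
6│· · · · · ♟ · ·│6
5│· · · · · · · ♙│5
4│· · · · ♟ · · ·│4
3│· · · · · ♙ · ·│3
2│♙ ♙ ♙ ♙ · ♙ ♙ ·│2
1│♖ · ♗ ♕ ♔ · · ♖│1
  ─────────────────
  a b c d e f g h

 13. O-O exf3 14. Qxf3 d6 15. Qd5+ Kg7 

  a b c d e f g h
  ─────────────────
8│♜ · ♝ ♛ · ♜ · ·│8
7│♟ ♟ ♟ · · · ♚ ♟│7
6│· · · ♟ · ♟ · ·│6
5│· · · ♕ · · · ♙│5
4│· · · · · · · ·│4
3│· · · · · · · ·│3
2│♙ ♙ ♙ ♙ · ♙ ♙ ·│2
1│♖ · ♗ · · ♖ ♔ ·│1
  ─────────────────
  a b c d e f g h



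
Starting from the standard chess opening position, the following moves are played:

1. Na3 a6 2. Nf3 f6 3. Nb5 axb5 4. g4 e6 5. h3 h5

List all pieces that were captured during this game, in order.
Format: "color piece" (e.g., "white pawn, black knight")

Tracking captures:
  axb5: captured white knight

white knight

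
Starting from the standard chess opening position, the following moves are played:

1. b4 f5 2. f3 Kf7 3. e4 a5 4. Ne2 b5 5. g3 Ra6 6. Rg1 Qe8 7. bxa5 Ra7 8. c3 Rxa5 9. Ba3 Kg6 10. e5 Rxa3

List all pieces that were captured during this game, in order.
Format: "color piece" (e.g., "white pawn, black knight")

Tracking captures:
  bxa5: captured black pawn
  Rxa5: captured white pawn
  Rxa3: captured white bishop

black pawn, white pawn, white bishop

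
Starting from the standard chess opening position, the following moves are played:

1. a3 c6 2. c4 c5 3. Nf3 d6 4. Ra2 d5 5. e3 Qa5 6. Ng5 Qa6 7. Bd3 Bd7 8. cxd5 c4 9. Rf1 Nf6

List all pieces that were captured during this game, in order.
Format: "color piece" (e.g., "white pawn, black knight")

Tracking captures:
  cxd5: captured black pawn

black pawn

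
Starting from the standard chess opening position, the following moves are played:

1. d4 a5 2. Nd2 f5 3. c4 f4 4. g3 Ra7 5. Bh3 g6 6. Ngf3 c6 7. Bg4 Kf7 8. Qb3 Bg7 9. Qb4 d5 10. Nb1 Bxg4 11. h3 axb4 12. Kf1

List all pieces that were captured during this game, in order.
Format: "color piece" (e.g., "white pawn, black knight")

Tracking captures:
  Bxg4: captured white bishop
  axb4: captured white queen

white bishop, white queen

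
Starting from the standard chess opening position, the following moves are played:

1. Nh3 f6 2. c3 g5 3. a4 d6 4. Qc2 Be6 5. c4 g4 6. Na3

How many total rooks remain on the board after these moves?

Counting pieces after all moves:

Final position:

  a b c d e f g h
  ─────────────────
8│♜ ♞ · ♛ ♚ ♝ ♞ ♜│8
7│♟ ♟ ♟ · ♟ · · ♟│7
6│· · · ♟ ♝ ♟ · ·│6
5│· · · · · · · ·│5
4│♙ · ♙ · · · ♟ ·│4
3│♘ · · · · · · ♘│3
2│· ♙ ♕ ♙ ♙ ♙ ♙ ♙│2
1│♖ · ♗ · ♔ ♗ · ♖│1
  ─────────────────
  a b c d e f g h


4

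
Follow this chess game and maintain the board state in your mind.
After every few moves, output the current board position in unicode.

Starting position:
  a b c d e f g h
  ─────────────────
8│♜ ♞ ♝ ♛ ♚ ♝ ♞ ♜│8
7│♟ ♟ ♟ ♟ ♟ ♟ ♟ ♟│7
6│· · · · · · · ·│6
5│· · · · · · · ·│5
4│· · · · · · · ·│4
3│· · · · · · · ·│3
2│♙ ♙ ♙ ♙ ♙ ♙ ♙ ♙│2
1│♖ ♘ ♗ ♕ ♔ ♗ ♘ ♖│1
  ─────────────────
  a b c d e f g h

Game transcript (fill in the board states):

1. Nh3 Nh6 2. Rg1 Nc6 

  a b c d e f g h
  ─────────────────
8│♜ · ♝ ♛ ♚ ♝ · ♜│8
7│♟ ♟ ♟ ♟ ♟ ♟ ♟ ♟│7
6│· · ♞ · · · · ♞│6
5│· · · · · · · ·│5
4│· · · · · · · ·│4
3│· · · · · · · ♘│3
2│♙ ♙ ♙ ♙ ♙ ♙ ♙ ♙│2
1│♖ ♘ ♗ ♕ ♔ ♗ ♖ ·│1
  ─────────────────
  a b c d e f g h

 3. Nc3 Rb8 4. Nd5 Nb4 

  a b c d e f g h
  ─────────────────
8│· ♜ ♝ ♛ ♚ ♝ · ♜│8
7│♟ ♟ ♟ ♟ ♟ ♟ ♟ ♟│7
6│· · · · · · · ♞│6
5│· · · ♘ · · · ·│5
4│· ♞ · · · · · ·│4
3│· · · · · · · ♘│3
2│♙ ♙ ♙ ♙ ♙ ♙ ♙ ♙│2
1│♖ · ♗ ♕ ♔ ♗ ♖ ·│1
  ─────────────────
  a b c d e f g h

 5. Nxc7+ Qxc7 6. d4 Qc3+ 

  a b c d e f g h
  ─────────────────
8│· ♜ ♝ · ♚ ♝ · ♜│8
7│♟ ♟ · ♟ ♟ ♟ ♟ ♟│7
6│· · · · · · · ♞│6
5│· · · · · · · ·│5
4│· ♞ · ♙ · · · ·│4
3│· · ♛ · · · · ♘│3
2│♙ ♙ ♙ · ♙ ♙ ♙ ♙│2
1│♖ · ♗ ♕ ♔ ♗ ♖ ·│1
  ─────────────────
  a b c d e f g h

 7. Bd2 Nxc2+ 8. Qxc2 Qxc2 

  a b c d e f g h
  ─────────────────
8│· ♜ ♝ · ♚ ♝ · ♜│8
7│♟ ♟ · ♟ ♟ ♟ ♟ ♟│7
6│· · · · · · · ♞│6
5│· · · · · · · ·│5
4│· · · ♙ · · · ·│4
3│· · · · · · · ♘│3
2│♙ ♙ ♛ ♗ ♙ ♙ ♙ ♙│2
1│♖ · · · ♔ ♗ ♖ ·│1
  ─────────────────
  a b c d e f g h

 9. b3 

  a b c d e f g h
  ─────────────────
8│· ♜ ♝ · ♚ ♝ · ♜│8
7│♟ ♟ · ♟ ♟ ♟ ♟ ♟│7
6│· · · · · · · ♞│6
5│· · · · · · · ·│5
4│· · · ♙ · · · ·│4
3│· ♙ · · · · · ♘│3
2│♙ · ♛ ♗ ♙ ♙ ♙ ♙│2
1│♖ · · · ♔ ♗ ♖ ·│1
  ─────────────────
  a b c d e f g h


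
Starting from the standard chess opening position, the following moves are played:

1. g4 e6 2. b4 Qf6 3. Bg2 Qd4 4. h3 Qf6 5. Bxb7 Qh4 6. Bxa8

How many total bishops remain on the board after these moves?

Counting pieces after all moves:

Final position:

  a b c d e f g h
  ─────────────────
8│♗ ♞ ♝ · ♚ ♝ ♞ ♜│8
7│♟ · ♟ ♟ · ♟ ♟ ♟│7
6│· · · · ♟ · · ·│6
5│· · · · · · · ·│5
4│· ♙ · · · · ♙ ♛│4
3│· · · · · · · ♙│3
2│♙ · ♙ ♙ ♙ ♙ · ·│2
1│♖ ♘ ♗ ♕ ♔ · ♘ ♖│1
  ─────────────────
  a b c d e f g h


4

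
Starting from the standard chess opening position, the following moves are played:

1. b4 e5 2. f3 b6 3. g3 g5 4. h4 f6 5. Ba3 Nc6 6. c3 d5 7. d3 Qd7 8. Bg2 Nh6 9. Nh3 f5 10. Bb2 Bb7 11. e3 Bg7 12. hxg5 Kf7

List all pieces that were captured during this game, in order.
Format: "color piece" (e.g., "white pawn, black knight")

Tracking captures:
  hxg5: captured black pawn

black pawn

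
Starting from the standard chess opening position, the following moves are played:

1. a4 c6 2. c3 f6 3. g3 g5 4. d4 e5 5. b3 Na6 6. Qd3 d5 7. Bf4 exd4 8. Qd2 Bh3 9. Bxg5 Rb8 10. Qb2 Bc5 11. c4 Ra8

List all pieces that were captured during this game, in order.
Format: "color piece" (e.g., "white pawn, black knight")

Tracking captures:
  exd4: captured white pawn
  Bxg5: captured black pawn

white pawn, black pawn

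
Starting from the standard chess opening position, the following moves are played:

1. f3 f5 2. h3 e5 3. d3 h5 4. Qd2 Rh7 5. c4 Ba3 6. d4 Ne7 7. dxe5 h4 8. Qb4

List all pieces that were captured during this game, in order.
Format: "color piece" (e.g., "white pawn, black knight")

Tracking captures:
  dxe5: captured black pawn

black pawn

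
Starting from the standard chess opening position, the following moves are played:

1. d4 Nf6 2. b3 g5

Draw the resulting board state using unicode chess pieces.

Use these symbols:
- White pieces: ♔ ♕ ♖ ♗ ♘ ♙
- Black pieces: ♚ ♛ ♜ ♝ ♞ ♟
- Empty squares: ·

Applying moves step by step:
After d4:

♜ ♞ ♝ ♛ ♚ ♝ ♞ ♜
♟ ♟ ♟ ♟ ♟ ♟ ♟ ♟
· · · · · · · ·
· · · · · · · ·
· · · ♙ · · · ·
· · · · · · · ·
♙ ♙ ♙ · ♙ ♙ ♙ ♙
♖ ♘ ♗ ♕ ♔ ♗ ♘ ♖


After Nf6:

♜ ♞ ♝ ♛ ♚ ♝ · ♜
♟ ♟ ♟ ♟ ♟ ♟ ♟ ♟
· · · · · ♞ · ·
· · · · · · · ·
· · · ♙ · · · ·
· · · · · · · ·
♙ ♙ ♙ · ♙ ♙ ♙ ♙
♖ ♘ ♗ ♕ ♔ ♗ ♘ ♖


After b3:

♜ ♞ ♝ ♛ ♚ ♝ · ♜
♟ ♟ ♟ ♟ ♟ ♟ ♟ ♟
· · · · · ♞ · ·
· · · · · · · ·
· · · ♙ · · · ·
· ♙ · · · · · ·
♙ · ♙ · ♙ ♙ ♙ ♙
♖ ♘ ♗ ♕ ♔ ♗ ♘ ♖


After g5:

♜ ♞ ♝ ♛ ♚ ♝ · ♜
♟ ♟ ♟ ♟ ♟ ♟ · ♟
· · · · · ♞ · ·
· · · · · · ♟ ·
· · · ♙ · · · ·
· ♙ · · · · · ·
♙ · ♙ · ♙ ♙ ♙ ♙
♖ ♘ ♗ ♕ ♔ ♗ ♘ ♖



  a b c d e f g h
  ─────────────────
8│♜ ♞ ♝ ♛ ♚ ♝ · ♜│8
7│♟ ♟ ♟ ♟ ♟ ♟ · ♟│7
6│· · · · · ♞ · ·│6
5│· · · · · · ♟ ·│5
4│· · · ♙ · · · ·│4
3│· ♙ · · · · · ·│3
2│♙ · ♙ · ♙ ♙ ♙ ♙│2
1│♖ ♘ ♗ ♕ ♔ ♗ ♘ ♖│1
  ─────────────────
  a b c d e f g h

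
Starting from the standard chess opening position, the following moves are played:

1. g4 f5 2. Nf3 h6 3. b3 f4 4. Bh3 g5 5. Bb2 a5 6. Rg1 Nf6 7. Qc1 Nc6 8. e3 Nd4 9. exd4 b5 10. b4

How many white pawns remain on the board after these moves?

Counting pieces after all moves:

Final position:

  a b c d e f g h
  ─────────────────
8│♜ · ♝ ♛ ♚ ♝ · ♜│8
7│· · ♟ ♟ ♟ · · ·│7
6│· · · · · ♞ · ♟│6
5│♟ ♟ · · · · ♟ ·│5
4│· ♙ · ♙ · ♟ ♙ ·│4
3│· · · · · ♘ · ♗│3
2│♙ ♗ ♙ ♙ · ♙ · ♙│2
1│♖ ♘ ♕ · ♔ · ♖ ·│1
  ─────────────────
  a b c d e f g h


8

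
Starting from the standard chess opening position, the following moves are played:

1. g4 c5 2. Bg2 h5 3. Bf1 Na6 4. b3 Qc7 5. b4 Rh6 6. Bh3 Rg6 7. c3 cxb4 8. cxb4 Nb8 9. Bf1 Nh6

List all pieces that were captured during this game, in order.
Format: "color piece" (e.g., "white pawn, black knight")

Tracking captures:
  cxb4: captured white pawn
  cxb4: captured black pawn

white pawn, black pawn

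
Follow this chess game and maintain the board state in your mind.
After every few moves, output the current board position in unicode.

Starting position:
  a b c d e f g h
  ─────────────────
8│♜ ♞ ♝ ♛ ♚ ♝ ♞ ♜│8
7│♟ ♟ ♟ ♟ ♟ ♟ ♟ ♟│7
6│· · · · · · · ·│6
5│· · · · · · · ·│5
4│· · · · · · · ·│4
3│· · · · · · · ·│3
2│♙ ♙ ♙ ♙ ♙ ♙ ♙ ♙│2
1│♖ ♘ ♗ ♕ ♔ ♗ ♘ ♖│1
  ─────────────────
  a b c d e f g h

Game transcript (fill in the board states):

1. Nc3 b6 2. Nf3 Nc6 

  a b c d e f g h
  ─────────────────
8│♜ · ♝ ♛ ♚ ♝ ♞ ♜│8
7│♟ · ♟ ♟ ♟ ♟ ♟ ♟│7
6│· ♟ ♞ · · · · ·│6
5│· · · · · · · ·│5
4│· · · · · · · ·│4
3│· · ♘ · · ♘ · ·│3
2│♙ ♙ ♙ ♙ ♙ ♙ ♙ ♙│2
1│♖ · ♗ ♕ ♔ ♗ · ♖│1
  ─────────────────
  a b c d e f g h

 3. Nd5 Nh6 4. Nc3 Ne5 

  a b c d e f g h
  ─────────────────
8│♜ · ♝ ♛ ♚ ♝ · ♜│8
7│♟ · ♟ ♟ ♟ ♟ ♟ ♟│7
6│· ♟ · · · · · ♞│6
5│· · · · ♞ · · ·│5
4│· · · · · · · ·│4
3│· · ♘ · · ♘ · ·│3
2│♙ ♙ ♙ ♙ ♙ ♙ ♙ ♙│2
1│♖ · ♗ ♕ ♔ ♗ · ♖│1
  ─────────────────
  a b c d e f g h

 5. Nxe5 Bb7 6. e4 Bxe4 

  a b c d e f g h
  ─────────────────
8│♜ · · ♛ ♚ ♝ · ♜│8
7│♟ · ♟ ♟ ♟ ♟ ♟ ♟│7
6│· ♟ · · · · · ♞│6
5│· · · · ♘ · · ·│5
4│· · · · ♝ · · ·│4
3│· · ♘ · · · · ·│3
2│♙ ♙ ♙ ♙ · ♙ ♙ ♙│2
1│♖ · ♗ ♕ ♔ ♗ · ♖│1
  ─────────────────
  a b c d e f g h



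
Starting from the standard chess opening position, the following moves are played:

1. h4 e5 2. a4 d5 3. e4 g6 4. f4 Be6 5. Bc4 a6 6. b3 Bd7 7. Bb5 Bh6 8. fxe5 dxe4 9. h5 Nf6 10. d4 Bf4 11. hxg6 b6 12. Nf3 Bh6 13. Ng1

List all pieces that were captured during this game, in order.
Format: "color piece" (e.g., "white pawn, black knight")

Tracking captures:
  fxe5: captured black pawn
  dxe4: captured white pawn
  hxg6: captured black pawn

black pawn, white pawn, black pawn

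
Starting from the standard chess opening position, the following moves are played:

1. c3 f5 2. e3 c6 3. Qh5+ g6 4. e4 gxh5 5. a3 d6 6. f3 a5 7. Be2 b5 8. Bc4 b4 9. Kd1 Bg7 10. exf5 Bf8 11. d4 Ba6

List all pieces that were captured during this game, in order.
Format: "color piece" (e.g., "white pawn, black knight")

Tracking captures:
  gxh5: captured white queen
  exf5: captured black pawn

white queen, black pawn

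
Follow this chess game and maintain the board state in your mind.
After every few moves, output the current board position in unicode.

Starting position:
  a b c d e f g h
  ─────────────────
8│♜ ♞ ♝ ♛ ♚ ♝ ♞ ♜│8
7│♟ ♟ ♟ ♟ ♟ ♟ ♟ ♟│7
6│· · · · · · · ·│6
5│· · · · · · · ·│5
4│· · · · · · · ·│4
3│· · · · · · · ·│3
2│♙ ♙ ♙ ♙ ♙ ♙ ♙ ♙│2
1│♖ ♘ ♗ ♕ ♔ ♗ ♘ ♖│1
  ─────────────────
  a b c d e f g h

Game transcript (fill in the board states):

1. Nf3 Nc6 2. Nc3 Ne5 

  a b c d e f g h
  ─────────────────
8│♜ · ♝ ♛ ♚ ♝ ♞ ♜│8
7│♟ ♟ ♟ ♟ ♟ ♟ ♟ ♟│7
6│· · · · · · · ·│6
5│· · · · ♞ · · ·│5
4│· · · · · · · ·│4
3│· · ♘ · · ♘ · ·│3
2│♙ ♙ ♙ ♙ ♙ ♙ ♙ ♙│2
1│♖ · ♗ ♕ ♔ ♗ · ♖│1
  ─────────────────
  a b c d e f g h

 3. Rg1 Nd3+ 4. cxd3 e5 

  a b c d e f g h
  ─────────────────
8│♜ · ♝ ♛ ♚ ♝ ♞ ♜│8
7│♟ ♟ ♟ ♟ · ♟ ♟ ♟│7
6│· · · · · · · ·│6
5│· · · · ♟ · · ·│5
4│· · · · · · · ·│4
3│· · ♘ ♙ · ♘ · ·│3
2│♙ ♙ · ♙ ♙ ♙ ♙ ♙│2
1│♖ · ♗ ♕ ♔ ♗ ♖ ·│1
  ─────────────────
  a b c d e f g h

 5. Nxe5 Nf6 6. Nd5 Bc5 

  a b c d e f g h
  ─────────────────
8│♜ · ♝ ♛ ♚ · · ♜│8
7│♟ ♟ ♟ ♟ · ♟ ♟ ♟│7
6│· · · · · ♞ · ·│6
5│· · ♝ ♘ ♘ · · ·│5
4│· · · · · · · ·│4
3│· · · ♙ · · · ·│3
2│♙ ♙ · ♙ ♙ ♙ ♙ ♙│2
1│♖ · ♗ ♕ ♔ ♗ ♖ ·│1
  ─────────────────
  a b c d e f g h

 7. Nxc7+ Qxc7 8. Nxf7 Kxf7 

  a b c d e f g h
  ─────────────────
8│♜ · ♝ · · · · ♜│8
7│♟ ♟ ♛ ♟ · ♚ ♟ ♟│7
6│· · · · · ♞ · ·│6
5│· · ♝ · · · · ·│5
4│· · · · · · · ·│4
3│· · · ♙ · · · ·│3
2│♙ ♙ · ♙ ♙ ♙ ♙ ♙│2
1│♖ · ♗ ♕ ♔ ♗ ♖ ·│1
  ─────────────────
  a b c d e f g h

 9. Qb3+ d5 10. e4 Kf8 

  a b c d e f g h
  ─────────────────
8│♜ · ♝ · · ♚ · ♜│8
7│♟ ♟ ♛ · · · ♟ ♟│7
6│· · · · · ♞ · ·│6
5│· · ♝ ♟ · · · ·│5
4│· · · · ♙ · · ·│4
3│· ♕ · ♙ · · · ·│3
2│♙ ♙ · ♙ · ♙ ♙ ♙│2
1│♖ · ♗ · ♔ ♗ ♖ ·│1
  ─────────────────
  a b c d e f g h



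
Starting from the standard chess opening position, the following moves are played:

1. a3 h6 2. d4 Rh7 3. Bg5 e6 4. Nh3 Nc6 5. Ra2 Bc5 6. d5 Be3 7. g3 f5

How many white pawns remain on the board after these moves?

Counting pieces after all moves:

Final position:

  a b c d e f g h
  ─────────────────
8│♜ · ♝ ♛ ♚ · ♞ ·│8
7│♟ ♟ ♟ ♟ · · ♟ ♜│7
6│· · ♞ · ♟ · · ♟│6
5│· · · ♙ · ♟ ♗ ·│5
4│· · · · · · · ·│4
3│♙ · · · ♝ · ♙ ♘│3
2│♖ ♙ ♙ · ♙ ♙ · ♙│2
1│· ♘ · ♕ ♔ ♗ · ♖│1
  ─────────────────
  a b c d e f g h


8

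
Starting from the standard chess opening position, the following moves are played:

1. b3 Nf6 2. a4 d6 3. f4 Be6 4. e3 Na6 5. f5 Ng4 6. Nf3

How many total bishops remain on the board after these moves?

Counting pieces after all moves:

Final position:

  a b c d e f g h
  ─────────────────
8│♜ · · ♛ ♚ ♝ · ♜│8
7│♟ ♟ ♟ · ♟ ♟ ♟ ♟│7
6│♞ · · ♟ ♝ · · ·│6
5│· · · · · ♙ · ·│5
4│♙ · · · · · ♞ ·│4
3│· ♙ · · ♙ ♘ · ·│3
2│· · ♙ ♙ · · ♙ ♙│2
1│♖ ♘ ♗ ♕ ♔ ♗ · ♖│1
  ─────────────────
  a b c d e f g h


4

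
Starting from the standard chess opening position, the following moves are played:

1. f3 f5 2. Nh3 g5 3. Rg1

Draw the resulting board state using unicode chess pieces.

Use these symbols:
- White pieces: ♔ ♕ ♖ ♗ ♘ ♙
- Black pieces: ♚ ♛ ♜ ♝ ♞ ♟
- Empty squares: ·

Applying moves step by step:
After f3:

♜ ♞ ♝ ♛ ♚ ♝ ♞ ♜
♟ ♟ ♟ ♟ ♟ ♟ ♟ ♟
· · · · · · · ·
· · · · · · · ·
· · · · · · · ·
· · · · · ♙ · ·
♙ ♙ ♙ ♙ ♙ · ♙ ♙
♖ ♘ ♗ ♕ ♔ ♗ ♘ ♖


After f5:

♜ ♞ ♝ ♛ ♚ ♝ ♞ ♜
♟ ♟ ♟ ♟ ♟ · ♟ ♟
· · · · · · · ·
· · · · · ♟ · ·
· · · · · · · ·
· · · · · ♙ · ·
♙ ♙ ♙ ♙ ♙ · ♙ ♙
♖ ♘ ♗ ♕ ♔ ♗ ♘ ♖


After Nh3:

♜ ♞ ♝ ♛ ♚ ♝ ♞ ♜
♟ ♟ ♟ ♟ ♟ · ♟ ♟
· · · · · · · ·
· · · · · ♟ · ·
· · · · · · · ·
· · · · · ♙ · ♘
♙ ♙ ♙ ♙ ♙ · ♙ ♙
♖ ♘ ♗ ♕ ♔ ♗ · ♖


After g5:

♜ ♞ ♝ ♛ ♚ ♝ ♞ ♜
♟ ♟ ♟ ♟ ♟ · · ♟
· · · · · · · ·
· · · · · ♟ ♟ ·
· · · · · · · ·
· · · · · ♙ · ♘
♙ ♙ ♙ ♙ ♙ · ♙ ♙
♖ ♘ ♗ ♕ ♔ ♗ · ♖


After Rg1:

♜ ♞ ♝ ♛ ♚ ♝ ♞ ♜
♟ ♟ ♟ ♟ ♟ · · ♟
· · · · · · · ·
· · · · · ♟ ♟ ·
· · · · · · · ·
· · · · · ♙ · ♘
♙ ♙ ♙ ♙ ♙ · ♙ ♙
♖ ♘ ♗ ♕ ♔ ♗ ♖ ·



  a b c d e f g h
  ─────────────────
8│♜ ♞ ♝ ♛ ♚ ♝ ♞ ♜│8
7│♟ ♟ ♟ ♟ ♟ · · ♟│7
6│· · · · · · · ·│6
5│· · · · · ♟ ♟ ·│5
4│· · · · · · · ·│4
3│· · · · · ♙ · ♘│3
2│♙ ♙ ♙ ♙ ♙ · ♙ ♙│2
1│♖ ♘ ♗ ♕ ♔ ♗ ♖ ·│1
  ─────────────────
  a b c d e f g h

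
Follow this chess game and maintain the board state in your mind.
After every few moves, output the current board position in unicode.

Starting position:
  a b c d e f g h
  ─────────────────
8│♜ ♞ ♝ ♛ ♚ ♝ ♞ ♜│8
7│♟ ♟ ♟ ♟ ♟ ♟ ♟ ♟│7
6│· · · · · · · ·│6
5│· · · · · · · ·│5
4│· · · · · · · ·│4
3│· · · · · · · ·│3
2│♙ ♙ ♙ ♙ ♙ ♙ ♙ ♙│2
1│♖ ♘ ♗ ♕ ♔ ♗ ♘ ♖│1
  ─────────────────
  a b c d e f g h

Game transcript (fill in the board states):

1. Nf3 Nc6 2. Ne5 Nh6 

  a b c d e f g h
  ─────────────────
8│♜ · ♝ ♛ ♚ ♝ · ♜│8
7│♟ ♟ ♟ ♟ ♟ ♟ ♟ ♟│7
6│· · ♞ · · · · ♞│6
5│· · · · ♘ · · ·│5
4│· · · · · · · ·│4
3│· · · · · · · ·│3
2│♙ ♙ ♙ ♙ ♙ ♙ ♙ ♙│2
1│♖ ♘ ♗ ♕ ♔ ♗ · ♖│1
  ─────────────────
  a b c d e f g h

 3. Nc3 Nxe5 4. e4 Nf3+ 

  a b c d e f g h
  ─────────────────
8│♜ · ♝ ♛ ♚ ♝ · ♜│8
7│♟ ♟ ♟ ♟ ♟ ♟ ♟ ♟│7
6│· · · · · · · ♞│6
5│· · · · · · · ·│5
4│· · · · ♙ · · ·│4
3│· · ♘ · · ♞ · ·│3
2│♙ ♙ ♙ ♙ · ♙ ♙ ♙│2
1│♖ · ♗ ♕ ♔ ♗ · ♖│1
  ─────────────────
  a b c d e f g h

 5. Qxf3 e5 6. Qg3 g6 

  a b c d e f g h
  ─────────────────
8│♜ · ♝ ♛ ♚ ♝ · ♜│8
7│♟ ♟ ♟ ♟ · ♟ · ♟│7
6│· · · · · · ♟ ♞│6
5│· · · · ♟ · · ·│5
4│· · · · ♙ · · ·│4
3│· · ♘ · · · ♕ ·│3
2│♙ ♙ ♙ ♙ · ♙ ♙ ♙│2
1│♖ · ♗ · ♔ ♗ · ♖│1
  ─────────────────
  a b c d e f g h

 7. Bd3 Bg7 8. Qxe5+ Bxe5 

  a b c d e f g h
  ─────────────────
8│♜ · ♝ ♛ ♚ · · ♜│8
7│♟ ♟ ♟ ♟ · ♟ · ♟│7
6│· · · · · · ♟ ♞│6
5│· · · · ♝ · · ·│5
4│· · · · ♙ · · ·│4
3│· · ♘ ♗ · · · ·│3
2│♙ ♙ ♙ ♙ · ♙ ♙ ♙│2
1│♖ · ♗ · ♔ · · ♖│1
  ─────────────────
  a b c d e f g h

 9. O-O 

  a b c d e f g h
  ─────────────────
8│♜ · ♝ ♛ ♚ · · ♜│8
7│♟ ♟ ♟ ♟ · ♟ · ♟│7
6│· · · · · · ♟ ♞│6
5│· · · · ♝ · · ·│5
4│· · · · ♙ · · ·│4
3│· · ♘ ♗ · · · ·│3
2│♙ ♙ ♙ ♙ · ♙ ♙ ♙│2
1│♖ · ♗ · · ♖ ♔ ·│1
  ─────────────────
  a b c d e f g h


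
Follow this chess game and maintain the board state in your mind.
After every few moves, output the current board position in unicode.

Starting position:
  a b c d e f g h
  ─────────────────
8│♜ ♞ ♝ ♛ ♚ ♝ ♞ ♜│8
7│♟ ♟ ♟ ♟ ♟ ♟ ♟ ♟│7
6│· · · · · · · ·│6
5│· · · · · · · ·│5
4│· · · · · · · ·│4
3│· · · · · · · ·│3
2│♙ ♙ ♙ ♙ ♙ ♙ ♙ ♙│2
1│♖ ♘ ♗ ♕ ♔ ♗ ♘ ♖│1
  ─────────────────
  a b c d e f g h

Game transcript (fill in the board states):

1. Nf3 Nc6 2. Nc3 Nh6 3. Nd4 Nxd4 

  a b c d e f g h
  ─────────────────
8│♜ · ♝ ♛ ♚ ♝ · ♜│8
7│♟ ♟ ♟ ♟ ♟ ♟ ♟ ♟│7
6│· · · · · · · ♞│6
5│· · · · · · · ·│5
4│· · · ♞ · · · ·│4
3│· · ♘ · · · · ·│3
2│♙ ♙ ♙ ♙ ♙ ♙ ♙ ♙│2
1│♖ · ♗ ♕ ♔ ♗ · ♖│1
  ─────────────────
  a b c d e f g h

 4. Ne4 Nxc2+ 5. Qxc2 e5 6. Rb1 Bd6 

  a b c d e f g h
  ─────────────────
8│♜ · ♝ ♛ ♚ · · ♜│8
7│♟ ♟ ♟ ♟ · ♟ ♟ ♟│7
6│· · · ♝ · · · ♞│6
5│· · · · ♟ · · ·│5
4│· · · · ♘ · · ·│4
3│· · · · · · · ·│3
2│♙ ♙ ♕ ♙ ♙ ♙ ♙ ♙│2
1│· ♖ ♗ · ♔ ♗ · ♖│1
  ─────────────────
  a b c d e f g h

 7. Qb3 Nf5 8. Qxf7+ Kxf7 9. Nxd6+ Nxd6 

  a b c d e f g h
  ─────────────────
8│♜ · ♝ ♛ · · · ♜│8
7│♟ ♟ ♟ ♟ · ♚ ♟ ♟│7
6│· · · ♞ · · · ·│6
5│· · · · ♟ · · ·│5
4│· · · · · · · ·│4
3│· · · · · · · ·│3
2│♙ ♙ · ♙ ♙ ♙ ♙ ♙│2
1│· ♖ ♗ · ♔ ♗ · ♖│1
  ─────────────────
  a b c d e f g h

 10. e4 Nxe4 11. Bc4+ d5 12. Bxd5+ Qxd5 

  a b c d e f g h
  ─────────────────
8│♜ · ♝ · · · · ♜│8
7│♟ ♟ ♟ · · ♚ ♟ ♟│7
6│· · · · · · · ·│6
5│· · · ♛ ♟ · · ·│5
4│· · · · ♞ · · ·│4
3│· · · · · · · ·│3
2│♙ ♙ · ♙ · ♙ ♙ ♙│2
1│· ♖ ♗ · ♔ · · ♖│1
  ─────────────────
  a b c d e f g h



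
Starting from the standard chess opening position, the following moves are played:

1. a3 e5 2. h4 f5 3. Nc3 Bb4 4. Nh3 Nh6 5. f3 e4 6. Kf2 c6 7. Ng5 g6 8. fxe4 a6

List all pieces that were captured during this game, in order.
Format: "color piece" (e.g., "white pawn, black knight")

Tracking captures:
  fxe4: captured black pawn

black pawn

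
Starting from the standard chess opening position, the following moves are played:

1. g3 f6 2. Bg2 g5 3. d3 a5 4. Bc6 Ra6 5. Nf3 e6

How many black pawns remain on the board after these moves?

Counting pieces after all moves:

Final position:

  a b c d e f g h
  ─────────────────
8│· ♞ ♝ ♛ ♚ ♝ ♞ ♜│8
7│· ♟ ♟ ♟ · · · ♟│7
6│♜ · ♗ · ♟ ♟ · ·│6
5│♟ · · · · · ♟ ·│5
4│· · · · · · · ·│4
3│· · · ♙ · ♘ ♙ ·│3
2│♙ ♙ ♙ · ♙ ♙ · ♙│2
1│♖ ♘ ♗ ♕ ♔ · · ♖│1
  ─────────────────
  a b c d e f g h


8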